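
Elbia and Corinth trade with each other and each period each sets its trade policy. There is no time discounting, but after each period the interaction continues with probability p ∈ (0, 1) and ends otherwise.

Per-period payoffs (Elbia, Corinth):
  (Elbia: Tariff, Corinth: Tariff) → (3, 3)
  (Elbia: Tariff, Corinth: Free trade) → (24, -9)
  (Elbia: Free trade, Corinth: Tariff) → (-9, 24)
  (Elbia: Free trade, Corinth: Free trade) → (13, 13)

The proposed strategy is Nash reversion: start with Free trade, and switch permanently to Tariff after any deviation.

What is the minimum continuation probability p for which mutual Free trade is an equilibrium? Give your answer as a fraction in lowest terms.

11/21

Expected cooperation value is 13 + p·13 + p²·13 + … = 13/(1−p); deviation gives 24 + p·3/(1−p).
13 ≥ 24(1−p) + 3p ⇒ 21p ≥ 11 ⇒ p ≥ 11/21.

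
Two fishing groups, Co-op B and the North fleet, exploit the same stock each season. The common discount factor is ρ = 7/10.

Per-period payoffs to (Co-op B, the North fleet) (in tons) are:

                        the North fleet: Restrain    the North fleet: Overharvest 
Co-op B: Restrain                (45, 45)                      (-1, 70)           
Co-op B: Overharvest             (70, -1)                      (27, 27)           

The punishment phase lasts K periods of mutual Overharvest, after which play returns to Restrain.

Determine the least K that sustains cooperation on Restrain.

No profitable deviation requires (45−27)(ρ+…+ρ^K) ≥ 70−45, i.e. ρ+…+ρ^K ≥ 25/18 ≈ 1.3889.
With ρ = 7/10, the partial sums are K=1: 0.7000, K=2: 1.1900, K=3: 1.5330.
K = 3 is the first length at which the sum reaches 1.3889.

3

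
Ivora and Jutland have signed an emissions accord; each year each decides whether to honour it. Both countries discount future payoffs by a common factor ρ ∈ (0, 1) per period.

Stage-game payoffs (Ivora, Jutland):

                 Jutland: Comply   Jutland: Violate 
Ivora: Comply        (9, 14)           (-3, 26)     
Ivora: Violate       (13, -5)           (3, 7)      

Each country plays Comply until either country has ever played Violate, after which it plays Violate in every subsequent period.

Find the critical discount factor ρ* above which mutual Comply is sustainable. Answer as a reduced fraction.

For Ivora: deviation gain 13−9 = 4, per-period punishment loss 9−3 = 6. IC gives ρ ≥ 4/10 = 2/5.
For Jutland: gain 12, loss 7 per period, so ρ ≥ 12/19.
The tighter constraint is Jutland's, so cooperation needs ρ ≥ 12/19.

12/19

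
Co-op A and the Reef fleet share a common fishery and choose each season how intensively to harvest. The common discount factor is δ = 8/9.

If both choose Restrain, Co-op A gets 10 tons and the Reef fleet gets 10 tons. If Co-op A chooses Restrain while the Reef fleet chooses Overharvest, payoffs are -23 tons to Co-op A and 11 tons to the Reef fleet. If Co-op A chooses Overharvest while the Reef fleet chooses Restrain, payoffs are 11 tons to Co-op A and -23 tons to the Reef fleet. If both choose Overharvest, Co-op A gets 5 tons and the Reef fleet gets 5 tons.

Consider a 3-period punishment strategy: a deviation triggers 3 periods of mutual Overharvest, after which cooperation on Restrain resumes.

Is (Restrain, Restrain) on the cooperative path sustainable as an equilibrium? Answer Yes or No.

A one-shot deviation gives 11 now, then 5 for 3 periods, then back to 10.
Gain from deviating: (11−10) today; loss: (10−5) in each of the next 3 periods.
No-deviation condition: (10−5)(δ+…+δ^3) ≥ 11−10, i.e. δ+…+δ^3 ≥ 1/5.
At δ = 8/9: δ+…+δ^3 = 2.3813 ≥ 0.2000.
So cooperation is sustainable.

Yes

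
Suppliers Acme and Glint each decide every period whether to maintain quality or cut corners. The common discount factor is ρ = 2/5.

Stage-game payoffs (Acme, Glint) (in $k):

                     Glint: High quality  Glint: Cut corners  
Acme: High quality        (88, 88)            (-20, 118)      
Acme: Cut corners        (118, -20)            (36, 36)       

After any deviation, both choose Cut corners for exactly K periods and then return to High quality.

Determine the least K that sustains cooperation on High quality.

No profitable deviation requires (88−36)(ρ+…+ρ^K) ≥ 118−88, i.e. ρ+…+ρ^K ≥ 15/26 ≈ 0.5769.
With ρ = 2/5, the partial sums are K=1: 0.4000, K=2: 0.5600, K=3: 0.6240.
K = 3 is the first length at which the sum reaches 0.5769.

3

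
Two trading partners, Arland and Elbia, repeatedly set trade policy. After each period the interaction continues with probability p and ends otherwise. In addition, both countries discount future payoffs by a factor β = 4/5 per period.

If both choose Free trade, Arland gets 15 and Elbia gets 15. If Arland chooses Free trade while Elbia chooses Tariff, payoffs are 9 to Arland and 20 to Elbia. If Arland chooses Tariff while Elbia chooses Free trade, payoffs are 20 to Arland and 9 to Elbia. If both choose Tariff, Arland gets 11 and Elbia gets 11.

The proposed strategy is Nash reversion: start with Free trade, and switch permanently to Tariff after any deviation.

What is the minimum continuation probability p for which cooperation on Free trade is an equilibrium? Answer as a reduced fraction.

With continuation probability p and discount β, the effective per-period discount factor is βp.
Grim-trigger IC: βp ≥ (20−15)/(20−11) = 5/9.
So p ≥ (5/9)/(4/5) = 25/36.

25/36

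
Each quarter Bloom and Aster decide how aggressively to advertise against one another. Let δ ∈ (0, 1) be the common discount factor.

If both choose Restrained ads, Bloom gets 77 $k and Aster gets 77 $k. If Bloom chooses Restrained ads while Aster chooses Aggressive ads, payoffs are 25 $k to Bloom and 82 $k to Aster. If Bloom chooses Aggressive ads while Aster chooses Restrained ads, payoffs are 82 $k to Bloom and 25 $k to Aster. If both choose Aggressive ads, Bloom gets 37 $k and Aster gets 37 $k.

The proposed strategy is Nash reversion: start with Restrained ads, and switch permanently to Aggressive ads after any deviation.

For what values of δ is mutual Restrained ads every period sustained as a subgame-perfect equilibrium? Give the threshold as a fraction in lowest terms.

Cooperation forever yields 77 each period: 77/(1−δ).
Deviating yields 82 once, then 37 forever: 82 + 37δ/(1−δ).
No profitable deviation requires 77/(1−δ) ≥ 82 + 37δ/(1−δ).
Multiplying by (1−δ): 77 ≥ 82(1−δ) + 37δ = 82 − 45δ.
So 45δ ≥ 5, i.e. δ ≥ 5/45 = 1/9.

1/9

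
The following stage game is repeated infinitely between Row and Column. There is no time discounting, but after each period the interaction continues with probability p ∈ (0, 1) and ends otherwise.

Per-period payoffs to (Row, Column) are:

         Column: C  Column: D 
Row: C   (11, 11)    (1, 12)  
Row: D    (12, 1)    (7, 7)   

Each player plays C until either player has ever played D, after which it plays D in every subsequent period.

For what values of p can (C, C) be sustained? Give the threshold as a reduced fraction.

With no time discounting, the continuation probability p plays the role of the discount factor.
Grim-trigger IC: 11/(1−p) ≥ 12 + 7p/(1−p) ⇒ p ≥ (12−11)/(12−7) = 1/5.

1/5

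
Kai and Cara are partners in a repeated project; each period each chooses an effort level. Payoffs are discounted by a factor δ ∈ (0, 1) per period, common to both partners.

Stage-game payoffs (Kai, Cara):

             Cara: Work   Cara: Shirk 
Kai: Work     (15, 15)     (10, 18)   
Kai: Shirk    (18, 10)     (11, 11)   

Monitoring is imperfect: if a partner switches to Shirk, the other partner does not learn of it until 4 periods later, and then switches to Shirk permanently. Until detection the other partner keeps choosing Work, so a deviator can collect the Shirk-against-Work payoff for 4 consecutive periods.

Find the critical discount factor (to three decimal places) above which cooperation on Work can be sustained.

0.809

The best deviation is to choose Shirk for all 4 undetected periods, earning 18 each, then 11 forever once detected.
Deviation value: 18(1−δ^4)/(1−δ) + 11δ^4/(1−δ); cooperation value: 15/(1−δ).
IC: 15 ≥ 18(1−δ^4) + 11δ^4 = 18 − 7δ^4.
So δ^4 ≥ 3/7, giving δ ≥ (3/7)^(1/4) ≈ 0.809.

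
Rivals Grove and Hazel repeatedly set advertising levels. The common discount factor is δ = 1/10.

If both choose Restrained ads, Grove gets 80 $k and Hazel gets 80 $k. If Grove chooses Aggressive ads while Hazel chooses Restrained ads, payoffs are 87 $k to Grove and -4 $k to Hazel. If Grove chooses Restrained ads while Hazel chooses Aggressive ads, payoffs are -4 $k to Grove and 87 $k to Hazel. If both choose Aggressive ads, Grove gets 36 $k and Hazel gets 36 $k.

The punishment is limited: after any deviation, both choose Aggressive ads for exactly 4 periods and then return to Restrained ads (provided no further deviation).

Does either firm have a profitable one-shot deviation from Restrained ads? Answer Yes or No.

Yes

Comparing payoff streams over the 5 periods until play realigns: cooperate → 80(1+δ+…+δ^4); deviate → 87 + 36(δ+…+δ^4).
Cooperation is sustained iff (80−36)(δ+…+δ^4) ≥ 87−80.
δ+…+δ^4 = 1/10·(1−(1/10)^4)/(1−1/10) = 0.1111, and (87−80)/(80−36) = 0.1591.
0.1111 < 0.1591, so cooperation is not sustainable.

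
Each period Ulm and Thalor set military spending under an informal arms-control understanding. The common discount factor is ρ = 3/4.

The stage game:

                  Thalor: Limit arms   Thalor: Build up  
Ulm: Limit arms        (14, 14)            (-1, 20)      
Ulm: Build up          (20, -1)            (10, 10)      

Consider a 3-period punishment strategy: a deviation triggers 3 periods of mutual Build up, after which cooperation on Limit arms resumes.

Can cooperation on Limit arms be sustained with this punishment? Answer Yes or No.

A one-shot deviation gives 20 now, then 10 for 3 periods, then back to 14.
Gain from deviating: (20−14) today; loss: (14−10) in each of the next 3 periods.
No-deviation condition: (14−10)(ρ+…+ρ^3) ≥ 20−14, i.e. ρ+…+ρ^3 ≥ 3/2.
At ρ = 3/4: ρ+…+ρ^3 = 1.7344 ≥ 1.5000.
So cooperation is sustainable.

Yes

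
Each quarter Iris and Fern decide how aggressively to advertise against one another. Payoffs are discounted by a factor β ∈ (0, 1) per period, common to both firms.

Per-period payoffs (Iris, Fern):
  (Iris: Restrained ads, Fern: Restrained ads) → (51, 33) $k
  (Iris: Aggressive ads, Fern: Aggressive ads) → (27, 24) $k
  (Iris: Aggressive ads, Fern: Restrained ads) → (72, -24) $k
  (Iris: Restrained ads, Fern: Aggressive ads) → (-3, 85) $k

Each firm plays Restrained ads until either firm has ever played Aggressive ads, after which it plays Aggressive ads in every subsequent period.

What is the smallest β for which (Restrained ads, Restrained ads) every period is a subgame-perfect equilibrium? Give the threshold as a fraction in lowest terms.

52/61

Iris's threshold: (72−51)/(72−27) = 7/15.
Fern's threshold: (85−33)/(85−24) = 52/61.
7/15 < 52/61, so Fern binds and β* = 52/61.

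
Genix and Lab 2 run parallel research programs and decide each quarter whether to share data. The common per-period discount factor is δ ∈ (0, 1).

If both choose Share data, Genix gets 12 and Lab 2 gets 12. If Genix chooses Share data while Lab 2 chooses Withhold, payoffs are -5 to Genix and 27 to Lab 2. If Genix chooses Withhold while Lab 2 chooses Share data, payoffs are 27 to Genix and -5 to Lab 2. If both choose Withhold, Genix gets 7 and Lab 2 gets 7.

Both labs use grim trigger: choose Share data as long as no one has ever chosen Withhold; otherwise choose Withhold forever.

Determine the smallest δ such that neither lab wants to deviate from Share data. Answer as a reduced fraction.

Under grim trigger the critical discount factor is (T−C)/(T−P) with T = 27, C = 12, P = 7.
δ* = (27−12)/(27−7) = 15/20 = 3/4.

3/4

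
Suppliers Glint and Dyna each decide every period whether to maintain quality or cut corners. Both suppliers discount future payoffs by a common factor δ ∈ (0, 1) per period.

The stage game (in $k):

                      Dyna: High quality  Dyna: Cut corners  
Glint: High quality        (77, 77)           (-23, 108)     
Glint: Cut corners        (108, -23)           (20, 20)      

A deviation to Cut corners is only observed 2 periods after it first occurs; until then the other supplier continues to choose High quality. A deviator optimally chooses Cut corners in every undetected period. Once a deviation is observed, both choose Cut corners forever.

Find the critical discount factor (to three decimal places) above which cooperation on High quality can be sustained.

0.594

Deviating for the 2 undetected periods gains 108−77 = 31 per period over cooperation, then loses 77−20 = 57 per period forever once punishment starts.
Gain: 31(1 + δ + … + δ^1); loss: 57·δ^2/(1−δ).
No profitable deviation ⇔ 31(1−δ^2) ≤ 57·δ^2, i.e. δ^2 ≥ 31/(31+57) = 31/88.
Hence δ ≥ (31/88)^(1/2) ≈ 0.594.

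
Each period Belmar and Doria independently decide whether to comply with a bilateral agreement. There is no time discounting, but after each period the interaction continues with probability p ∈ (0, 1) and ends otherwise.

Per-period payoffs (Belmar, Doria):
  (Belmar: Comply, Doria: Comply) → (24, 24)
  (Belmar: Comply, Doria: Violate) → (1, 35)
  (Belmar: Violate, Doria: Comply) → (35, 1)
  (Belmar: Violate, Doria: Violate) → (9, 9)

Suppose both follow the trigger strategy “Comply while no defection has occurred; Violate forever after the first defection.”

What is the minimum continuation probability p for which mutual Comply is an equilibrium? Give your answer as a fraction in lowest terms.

With no time discounting, the continuation probability p plays the role of the discount factor.
Grim-trigger IC: 24/(1−p) ≥ 35 + 9p/(1−p) ⇒ p ≥ (35−24)/(35−9) = 11/26.

11/26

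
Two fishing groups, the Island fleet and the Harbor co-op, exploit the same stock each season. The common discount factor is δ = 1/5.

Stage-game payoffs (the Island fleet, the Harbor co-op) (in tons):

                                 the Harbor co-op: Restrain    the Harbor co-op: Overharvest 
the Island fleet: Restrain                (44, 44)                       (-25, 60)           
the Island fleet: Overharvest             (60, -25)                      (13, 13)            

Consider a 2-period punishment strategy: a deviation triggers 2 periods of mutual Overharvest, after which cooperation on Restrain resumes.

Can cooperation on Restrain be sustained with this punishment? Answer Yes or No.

No

IC: δ+…+δ^2 ≥ (60−44)/(44−13) = 16/31.
At δ = 1/5: partial sum = 0.2400 < 0.5161. Cooperation not sustainable.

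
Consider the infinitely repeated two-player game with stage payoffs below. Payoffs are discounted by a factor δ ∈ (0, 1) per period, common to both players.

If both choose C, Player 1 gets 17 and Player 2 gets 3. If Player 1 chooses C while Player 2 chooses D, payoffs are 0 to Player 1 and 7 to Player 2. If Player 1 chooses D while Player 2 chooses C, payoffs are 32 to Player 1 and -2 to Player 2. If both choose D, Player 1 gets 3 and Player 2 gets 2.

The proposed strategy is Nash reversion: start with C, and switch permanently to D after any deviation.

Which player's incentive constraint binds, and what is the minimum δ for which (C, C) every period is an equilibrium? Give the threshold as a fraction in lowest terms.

Player 2; δ ≥ 4/5

Player 1: cooperation gives 17 each period; deviation gives 32 once then 3 forever.
  17/(1−δ) ≥ 32 + 3δ/(1−δ) ⇒ δ ≥ 15/29.
Player 2: cooperation gives 3 each period; deviation gives 7 once then 2 forever.
  δ ≥ 4/5.
Both must hold, so the binding constraint is Player 2's: δ ≥ 4/5.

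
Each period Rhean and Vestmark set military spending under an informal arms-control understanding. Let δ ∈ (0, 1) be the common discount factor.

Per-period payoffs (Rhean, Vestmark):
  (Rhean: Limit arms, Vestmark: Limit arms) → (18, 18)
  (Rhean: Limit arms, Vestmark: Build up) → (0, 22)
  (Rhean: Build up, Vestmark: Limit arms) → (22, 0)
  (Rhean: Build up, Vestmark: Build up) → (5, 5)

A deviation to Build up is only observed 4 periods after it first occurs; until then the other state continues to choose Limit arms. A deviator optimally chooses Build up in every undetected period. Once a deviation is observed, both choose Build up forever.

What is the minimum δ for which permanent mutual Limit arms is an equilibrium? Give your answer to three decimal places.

0.696

Deviating for the 4 undetected periods gains 22−18 = 4 per period over cooperation, then loses 18−5 = 13 per period forever once punishment starts.
Gain: 4(1 + δ + … + δ^3); loss: 13·δ^4/(1−δ).
No profitable deviation ⇔ 4(1−δ^4) ≤ 13·δ^4, i.e. δ^4 ≥ 4/(4+13) = 4/17.
Hence δ ≥ (4/17)^(1/4) ≈ 0.696.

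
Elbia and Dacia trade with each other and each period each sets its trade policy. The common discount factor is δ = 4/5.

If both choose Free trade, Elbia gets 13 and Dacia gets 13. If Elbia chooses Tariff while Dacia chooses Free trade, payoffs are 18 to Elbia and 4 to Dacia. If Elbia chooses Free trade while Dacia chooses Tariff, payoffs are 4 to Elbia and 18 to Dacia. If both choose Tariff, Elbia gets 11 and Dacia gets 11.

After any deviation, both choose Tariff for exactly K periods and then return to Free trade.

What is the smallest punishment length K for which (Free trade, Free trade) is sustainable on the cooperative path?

Need Σ_{k=1}^{K} δ^k ≥ (18−13)/(13−11) = 2.5000 at δ = 4/5.
At K = 4 the sum is 2.3616 < 2.5000; at K = 5 it is 2.6893 ≥ 2.5000.
So the minimum punishment length is K = 5.

5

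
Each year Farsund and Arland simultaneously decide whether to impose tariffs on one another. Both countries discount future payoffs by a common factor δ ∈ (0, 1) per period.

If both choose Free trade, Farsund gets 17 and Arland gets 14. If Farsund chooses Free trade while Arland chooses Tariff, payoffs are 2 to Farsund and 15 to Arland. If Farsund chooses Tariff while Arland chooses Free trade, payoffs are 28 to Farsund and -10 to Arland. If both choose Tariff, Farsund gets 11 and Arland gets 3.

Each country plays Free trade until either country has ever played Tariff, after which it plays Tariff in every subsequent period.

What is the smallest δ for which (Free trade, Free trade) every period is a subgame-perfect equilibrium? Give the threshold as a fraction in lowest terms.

Farsund: cooperation gives 17 each period; deviation gives 28 once then 11 forever.
  17/(1−δ) ≥ 28 + 11δ/(1−δ) ⇒ δ ≥ 11/17.
Arland: cooperation gives 14 each period; deviation gives 15 once then 3 forever.
  δ ≥ 1/12.
Both must hold, so the binding constraint is Farsund's: δ ≥ 11/17.

11/17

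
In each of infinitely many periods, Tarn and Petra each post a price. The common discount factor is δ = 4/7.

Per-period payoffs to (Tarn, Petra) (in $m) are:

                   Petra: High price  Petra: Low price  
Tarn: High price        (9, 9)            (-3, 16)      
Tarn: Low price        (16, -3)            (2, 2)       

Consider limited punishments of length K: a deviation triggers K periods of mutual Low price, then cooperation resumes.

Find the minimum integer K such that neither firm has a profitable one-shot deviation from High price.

Need Σ_{k=1}^{K} δ^k ≥ (16−9)/(9−2) = 1.0000 at δ = 4/7.
At K = 2 the sum is 0.8980 < 1.0000; at K = 3 it is 1.0845 ≥ 1.0000.
So the minimum punishment length is K = 3.

3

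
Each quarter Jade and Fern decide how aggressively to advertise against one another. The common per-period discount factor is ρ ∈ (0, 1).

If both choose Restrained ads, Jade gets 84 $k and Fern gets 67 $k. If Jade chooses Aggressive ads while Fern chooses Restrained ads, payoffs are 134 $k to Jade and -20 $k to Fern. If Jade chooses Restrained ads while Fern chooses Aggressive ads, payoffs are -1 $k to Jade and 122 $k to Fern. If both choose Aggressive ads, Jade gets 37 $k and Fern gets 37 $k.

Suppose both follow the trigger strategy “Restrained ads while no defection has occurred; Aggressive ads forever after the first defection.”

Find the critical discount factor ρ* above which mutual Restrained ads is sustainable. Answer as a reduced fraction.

11/17

Jade's threshold: (134−84)/(134−37) = 50/97.
Fern's threshold: (122−67)/(122−37) = 11/17.
50/97 < 11/17, so Fern binds and ρ* = 11/17.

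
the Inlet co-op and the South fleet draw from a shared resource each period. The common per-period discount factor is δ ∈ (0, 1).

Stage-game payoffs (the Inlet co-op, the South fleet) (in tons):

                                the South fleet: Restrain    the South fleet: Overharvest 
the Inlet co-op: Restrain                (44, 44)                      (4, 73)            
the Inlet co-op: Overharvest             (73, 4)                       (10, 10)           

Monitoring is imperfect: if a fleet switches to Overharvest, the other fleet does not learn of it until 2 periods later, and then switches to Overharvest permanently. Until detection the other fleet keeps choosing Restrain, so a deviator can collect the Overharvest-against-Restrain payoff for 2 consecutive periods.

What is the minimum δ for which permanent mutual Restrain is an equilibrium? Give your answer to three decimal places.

Deviating for the 2 undetected periods gains 73−44 = 29 per period over cooperation, then loses 44−10 = 34 per period forever once punishment starts.
Gain: 29(1 + δ + … + δ^1); loss: 34·δ^2/(1−δ).
No profitable deviation ⇔ 29(1−δ^2) ≤ 34·δ^2, i.e. δ^2 ≥ 29/(29+34) = 29/63.
Hence δ ≥ (29/63)^(1/2) ≈ 0.678.

0.678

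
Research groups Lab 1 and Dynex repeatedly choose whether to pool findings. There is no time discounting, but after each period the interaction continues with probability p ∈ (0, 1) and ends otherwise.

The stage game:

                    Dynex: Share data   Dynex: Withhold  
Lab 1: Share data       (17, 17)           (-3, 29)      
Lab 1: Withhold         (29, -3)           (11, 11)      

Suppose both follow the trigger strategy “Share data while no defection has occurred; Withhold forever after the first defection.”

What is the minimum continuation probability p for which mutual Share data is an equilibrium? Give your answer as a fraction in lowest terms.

2/3

With no time discounting, the continuation probability p plays the role of the discount factor.
Grim-trigger IC: 17/(1−p) ≥ 29 + 11p/(1−p) ⇒ p ≥ (29−17)/(29−11) = 2/3.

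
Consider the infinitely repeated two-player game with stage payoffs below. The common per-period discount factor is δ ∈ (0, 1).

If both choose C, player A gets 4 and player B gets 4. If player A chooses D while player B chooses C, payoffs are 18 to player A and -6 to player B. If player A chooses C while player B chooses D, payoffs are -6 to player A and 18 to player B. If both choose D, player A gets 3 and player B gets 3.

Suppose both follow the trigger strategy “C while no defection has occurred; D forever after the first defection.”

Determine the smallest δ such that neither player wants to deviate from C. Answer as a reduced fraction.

14/15

One-period gain from deviating is 18 − 4 = 14. The loss is 4 − 3 = 1 in every subsequent period, with present value 1·δ/(1−δ).
Deviation is unprofitable when 1·δ/(1−δ) ≥ 14, i.e. δ/(1−δ) ≥ 14.
Equivalently δ ≥ 14/(14+1) = 14/15.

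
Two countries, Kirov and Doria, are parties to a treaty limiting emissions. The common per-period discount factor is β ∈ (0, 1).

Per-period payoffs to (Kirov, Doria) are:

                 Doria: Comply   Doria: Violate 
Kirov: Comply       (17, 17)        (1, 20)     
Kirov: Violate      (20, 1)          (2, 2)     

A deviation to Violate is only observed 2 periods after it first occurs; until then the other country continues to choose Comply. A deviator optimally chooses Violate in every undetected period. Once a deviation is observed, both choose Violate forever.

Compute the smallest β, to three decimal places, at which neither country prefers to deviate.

A deviator earns 20 for 2 periods, then 2 forever; cooperating earns 17 forever. Multiplying the IC by (1−β):
17 ≥ 20(1−β^2) + 2β^2, so 18·β^2 ≥ 3 and β^2 ≥ 1/6.
β ≥ (1/6)^(1/2) ≈ 0.408.

0.408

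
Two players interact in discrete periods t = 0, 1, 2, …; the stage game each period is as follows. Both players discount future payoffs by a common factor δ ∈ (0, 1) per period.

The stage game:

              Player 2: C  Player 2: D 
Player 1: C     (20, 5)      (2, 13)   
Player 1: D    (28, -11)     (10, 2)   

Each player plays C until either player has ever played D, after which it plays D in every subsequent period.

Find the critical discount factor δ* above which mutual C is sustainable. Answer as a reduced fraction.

Player 1's threshold: (28−20)/(28−10) = 4/9.
Player 2's threshold: (13−5)/(13−2) = 8/11.
4/9 < 8/11, so Player 2 binds and δ* = 8/11.

8/11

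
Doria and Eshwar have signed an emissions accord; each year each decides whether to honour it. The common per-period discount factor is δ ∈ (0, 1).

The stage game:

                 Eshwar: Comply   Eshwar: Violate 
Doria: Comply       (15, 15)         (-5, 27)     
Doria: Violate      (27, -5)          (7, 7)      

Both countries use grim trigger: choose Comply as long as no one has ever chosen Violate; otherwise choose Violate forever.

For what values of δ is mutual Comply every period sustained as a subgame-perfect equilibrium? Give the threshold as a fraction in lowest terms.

3/5

15/(1−δ) ≥ 27 + 7δ/(1−δ)
15 ≥ 27 − 20δ
δ ≥ 12/20 = 3/5.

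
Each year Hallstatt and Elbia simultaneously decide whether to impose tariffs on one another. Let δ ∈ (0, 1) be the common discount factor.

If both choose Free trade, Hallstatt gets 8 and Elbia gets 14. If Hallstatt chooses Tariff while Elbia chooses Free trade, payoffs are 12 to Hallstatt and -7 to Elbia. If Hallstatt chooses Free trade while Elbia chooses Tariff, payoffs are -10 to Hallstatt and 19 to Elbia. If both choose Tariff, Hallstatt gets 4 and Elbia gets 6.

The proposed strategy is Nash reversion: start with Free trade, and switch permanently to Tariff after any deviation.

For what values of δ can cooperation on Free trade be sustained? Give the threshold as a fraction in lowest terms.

1/2

Hallstatt's threshold: (12−8)/(12−4) = 1/2.
Elbia's threshold: (19−14)/(19−6) = 5/13.
1/2 > 5/13, so Hallstatt binds and δ* = 1/2.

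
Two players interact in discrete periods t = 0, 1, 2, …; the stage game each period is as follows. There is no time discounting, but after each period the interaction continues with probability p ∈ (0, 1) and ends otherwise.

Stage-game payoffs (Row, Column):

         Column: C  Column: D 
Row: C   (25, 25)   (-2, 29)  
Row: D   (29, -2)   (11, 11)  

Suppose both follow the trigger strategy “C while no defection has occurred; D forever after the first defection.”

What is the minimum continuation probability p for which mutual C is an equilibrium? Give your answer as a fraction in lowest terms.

With no time discounting, the continuation probability p plays the role of the discount factor.
Grim-trigger IC: 25/(1−p) ≥ 29 + 11p/(1−p) ⇒ p ≥ (29−25)/(29−11) = 2/9.

2/9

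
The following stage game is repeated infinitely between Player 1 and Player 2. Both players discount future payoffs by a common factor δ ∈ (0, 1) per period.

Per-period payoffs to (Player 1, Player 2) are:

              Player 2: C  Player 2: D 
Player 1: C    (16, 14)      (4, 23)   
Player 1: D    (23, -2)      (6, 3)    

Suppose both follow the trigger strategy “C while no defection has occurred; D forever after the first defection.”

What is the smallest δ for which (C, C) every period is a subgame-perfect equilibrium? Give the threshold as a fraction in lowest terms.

For Player 1: deviation gain 23−16 = 7, per-period punishment loss 16−6 = 10. IC gives δ ≥ 7/17.
For Player 2: gain 9, loss 11 per period, so δ ≥ 9/20.
The tighter constraint is Player 2's, so cooperation needs δ ≥ 9/20.

9/20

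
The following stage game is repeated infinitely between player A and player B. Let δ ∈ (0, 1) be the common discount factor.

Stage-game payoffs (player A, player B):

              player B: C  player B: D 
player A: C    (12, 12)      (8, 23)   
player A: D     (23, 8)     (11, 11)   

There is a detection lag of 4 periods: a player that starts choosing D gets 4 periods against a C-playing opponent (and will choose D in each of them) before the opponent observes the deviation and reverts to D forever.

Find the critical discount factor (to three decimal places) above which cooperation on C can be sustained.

The best deviation is to choose D for all 4 undetected periods, earning 23 each, then 11 forever once detected.
Deviation value: 23(1−δ^4)/(1−δ) + 11δ^4/(1−δ); cooperation value: 12/(1−δ).
IC: 12 ≥ 23(1−δ^4) + 11δ^4 = 23 − 12δ^4.
So δ^4 ≥ 11/12, giving δ ≥ (11/12)^(1/4) ≈ 0.978.

0.978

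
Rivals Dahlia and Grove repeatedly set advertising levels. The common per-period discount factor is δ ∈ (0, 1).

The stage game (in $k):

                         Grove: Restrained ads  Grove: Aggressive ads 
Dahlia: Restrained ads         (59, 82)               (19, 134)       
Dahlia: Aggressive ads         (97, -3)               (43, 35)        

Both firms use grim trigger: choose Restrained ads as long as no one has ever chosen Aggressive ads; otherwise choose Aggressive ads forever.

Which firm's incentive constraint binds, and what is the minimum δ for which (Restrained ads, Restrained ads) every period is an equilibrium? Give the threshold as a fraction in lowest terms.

Dahlia; δ ≥ 19/27

Dahlia: cooperation gives 59 each period; deviation gives 97 once then 43 forever.
  59/(1−δ) ≥ 97 + 43δ/(1−δ) ⇒ δ ≥ 38/54 = 19/27.
Grove: cooperation gives 82 each period; deviation gives 134 once then 35 forever.
  δ ≥ 52/99.
Both must hold, so the binding constraint is Dahlia's: δ ≥ 19/27.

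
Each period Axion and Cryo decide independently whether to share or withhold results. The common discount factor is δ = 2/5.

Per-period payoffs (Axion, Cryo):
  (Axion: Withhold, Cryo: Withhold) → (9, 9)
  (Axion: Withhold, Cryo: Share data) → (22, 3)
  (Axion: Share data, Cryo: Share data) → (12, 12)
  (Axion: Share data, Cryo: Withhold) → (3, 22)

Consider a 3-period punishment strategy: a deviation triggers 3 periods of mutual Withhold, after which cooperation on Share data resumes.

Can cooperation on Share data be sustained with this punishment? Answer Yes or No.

IC: δ+…+δ^3 ≥ (22−12)/(12−9) = 10/3.
At δ = 2/5: partial sum = 0.6240 < 3.3333. Cooperation not sustainable.

No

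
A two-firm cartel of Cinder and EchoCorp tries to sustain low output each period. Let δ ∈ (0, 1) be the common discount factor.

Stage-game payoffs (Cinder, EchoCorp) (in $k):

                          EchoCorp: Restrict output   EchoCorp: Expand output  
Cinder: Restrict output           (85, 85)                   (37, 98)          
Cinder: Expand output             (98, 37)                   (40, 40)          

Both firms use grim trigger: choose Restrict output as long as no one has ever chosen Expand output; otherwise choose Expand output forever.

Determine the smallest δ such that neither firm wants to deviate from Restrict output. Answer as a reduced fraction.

Under grim trigger the critical discount factor is (T−C)/(T−P) with T = 98, C = 85, P = 40.
δ* = (98−85)/(98−40) = 13/58.

13/58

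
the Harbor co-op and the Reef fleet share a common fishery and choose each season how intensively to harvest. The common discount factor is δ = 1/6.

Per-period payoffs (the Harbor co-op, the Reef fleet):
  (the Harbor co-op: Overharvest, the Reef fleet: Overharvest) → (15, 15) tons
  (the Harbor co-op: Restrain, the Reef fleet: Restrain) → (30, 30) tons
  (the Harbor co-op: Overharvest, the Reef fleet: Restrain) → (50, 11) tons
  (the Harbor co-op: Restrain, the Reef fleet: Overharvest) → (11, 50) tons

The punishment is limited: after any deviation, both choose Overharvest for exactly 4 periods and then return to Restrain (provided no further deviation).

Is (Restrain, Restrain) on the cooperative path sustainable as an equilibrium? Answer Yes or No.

No

A one-shot deviation gives 50 now, then 15 for 4 periods, then back to 30.
Gain from deviating: (50−30) today; loss: (30−15) in each of the next 4 periods.
No-deviation condition: (30−15)(δ+…+δ^4) ≥ 50−30, i.e. δ+…+δ^4 ≥ 4/3.
At δ = 1/6: δ+…+δ^4 = 0.1998 < 1.3333.
So cooperation is not sustainable.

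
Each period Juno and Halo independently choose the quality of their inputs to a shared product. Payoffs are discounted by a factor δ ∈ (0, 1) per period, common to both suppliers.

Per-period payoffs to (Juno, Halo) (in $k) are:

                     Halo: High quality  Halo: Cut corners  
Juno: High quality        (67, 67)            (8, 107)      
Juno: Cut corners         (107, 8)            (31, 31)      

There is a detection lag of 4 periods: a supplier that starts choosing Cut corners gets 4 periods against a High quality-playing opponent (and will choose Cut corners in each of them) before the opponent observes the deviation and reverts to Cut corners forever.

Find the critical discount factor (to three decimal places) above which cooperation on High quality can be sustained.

0.852

Deviating for the 4 undetected periods gains 107−67 = 40 per period over cooperation, then loses 67−31 = 36 per period forever once punishment starts.
Gain: 40(1 + δ + … + δ^3); loss: 36·δ^4/(1−δ).
No profitable deviation ⇔ 40(1−δ^4) ≤ 36·δ^4, i.e. δ^4 ≥ 40/(40+36) = 10/19.
Hence δ ≥ (10/19)^(1/4) ≈ 0.852.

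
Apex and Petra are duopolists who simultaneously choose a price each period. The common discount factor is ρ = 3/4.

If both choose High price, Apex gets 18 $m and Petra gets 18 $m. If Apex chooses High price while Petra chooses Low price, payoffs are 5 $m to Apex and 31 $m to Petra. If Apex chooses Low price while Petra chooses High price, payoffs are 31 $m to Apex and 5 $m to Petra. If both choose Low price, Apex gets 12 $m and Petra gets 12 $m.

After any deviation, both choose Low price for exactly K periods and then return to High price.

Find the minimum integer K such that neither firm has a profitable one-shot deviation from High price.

IC: ρ(1−ρ^K)/(1−ρ) ≥ (31−18)/(18−12) = 13/6.
With ρ = 3/4: need 1 − ρ^K ≥ 13/6·(1−3/4)/(3/4), i.e. ρ^K ≤ 0.2778.
Since (3/4)^4 = 0.3164 and (3/4)^5 = 0.2373, the smallest such K is 5.

5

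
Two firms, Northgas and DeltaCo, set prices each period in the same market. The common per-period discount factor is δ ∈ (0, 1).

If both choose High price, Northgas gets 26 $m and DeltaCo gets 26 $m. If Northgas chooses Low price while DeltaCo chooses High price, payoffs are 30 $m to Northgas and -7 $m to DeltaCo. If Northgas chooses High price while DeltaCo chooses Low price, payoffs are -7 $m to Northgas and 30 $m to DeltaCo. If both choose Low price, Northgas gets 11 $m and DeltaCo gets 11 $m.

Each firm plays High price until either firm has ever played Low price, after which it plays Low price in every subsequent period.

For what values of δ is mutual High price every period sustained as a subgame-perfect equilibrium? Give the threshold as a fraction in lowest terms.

4/19

One-period gain from deviating is 30 − 26 = 4. The loss is 26 − 11 = 15 in every subsequent period, with present value 15·δ/(1−δ).
Deviation is unprofitable when 15·δ/(1−δ) ≥ 4, i.e. δ/(1−δ) ≥ 4/15.
Equivalently δ ≥ 4/(4+15) = 4/19.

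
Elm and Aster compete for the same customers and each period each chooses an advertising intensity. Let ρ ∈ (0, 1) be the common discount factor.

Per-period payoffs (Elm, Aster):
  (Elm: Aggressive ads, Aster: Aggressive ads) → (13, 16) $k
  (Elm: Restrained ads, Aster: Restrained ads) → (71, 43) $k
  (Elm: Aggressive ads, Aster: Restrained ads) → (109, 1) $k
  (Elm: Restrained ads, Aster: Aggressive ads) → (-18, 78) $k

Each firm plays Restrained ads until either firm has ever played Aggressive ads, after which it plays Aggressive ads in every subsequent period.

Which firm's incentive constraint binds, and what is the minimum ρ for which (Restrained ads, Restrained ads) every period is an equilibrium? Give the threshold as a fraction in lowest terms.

Aster; ρ ≥ 35/62

Elm: cooperation gives 71 each period; deviation gives 109 once then 13 forever.
  71/(1−ρ) ≥ 109 + 13ρ/(1−ρ) ⇒ ρ ≥ 38/96 = 19/48.
Aster: cooperation gives 43 each period; deviation gives 78 once then 16 forever.
  ρ ≥ 35/62.
Both must hold, so the binding constraint is Aster's: ρ ≥ 35/62.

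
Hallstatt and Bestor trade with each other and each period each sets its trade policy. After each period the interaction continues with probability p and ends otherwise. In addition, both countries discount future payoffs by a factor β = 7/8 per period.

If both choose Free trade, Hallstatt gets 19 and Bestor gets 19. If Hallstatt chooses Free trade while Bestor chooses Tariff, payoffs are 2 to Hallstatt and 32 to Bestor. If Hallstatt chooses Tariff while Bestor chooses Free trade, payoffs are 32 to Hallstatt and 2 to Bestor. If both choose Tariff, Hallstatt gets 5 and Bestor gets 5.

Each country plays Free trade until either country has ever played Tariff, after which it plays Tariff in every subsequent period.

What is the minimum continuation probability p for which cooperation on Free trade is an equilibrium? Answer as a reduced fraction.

Expected continuation weight on next period's payoff is β·p = 7/8·p, which plays the role of the discount factor.
Cooperation requires 7/8·p ≥ (32−19)/(32−5) = 13/27, hence p ≥ 104/189.

104/189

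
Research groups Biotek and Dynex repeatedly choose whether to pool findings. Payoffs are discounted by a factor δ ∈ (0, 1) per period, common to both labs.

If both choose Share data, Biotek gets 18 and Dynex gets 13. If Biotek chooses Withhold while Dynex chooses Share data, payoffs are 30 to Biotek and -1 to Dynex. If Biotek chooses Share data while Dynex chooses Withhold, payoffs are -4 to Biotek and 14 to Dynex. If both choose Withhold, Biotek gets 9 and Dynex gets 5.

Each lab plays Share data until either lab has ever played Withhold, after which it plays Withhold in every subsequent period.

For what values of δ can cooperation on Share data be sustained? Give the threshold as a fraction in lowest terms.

4/7

Biotek: cooperation gives 18 each period; deviation gives 30 once then 9 forever.
  18/(1−δ) ≥ 30 + 9δ/(1−δ) ⇒ δ ≥ 12/21 = 4/7.
Dynex: cooperation gives 13 each period; deviation gives 14 once then 5 forever.
  δ ≥ 1/9.
Both must hold, so the binding constraint is Biotek's: δ ≥ 4/7.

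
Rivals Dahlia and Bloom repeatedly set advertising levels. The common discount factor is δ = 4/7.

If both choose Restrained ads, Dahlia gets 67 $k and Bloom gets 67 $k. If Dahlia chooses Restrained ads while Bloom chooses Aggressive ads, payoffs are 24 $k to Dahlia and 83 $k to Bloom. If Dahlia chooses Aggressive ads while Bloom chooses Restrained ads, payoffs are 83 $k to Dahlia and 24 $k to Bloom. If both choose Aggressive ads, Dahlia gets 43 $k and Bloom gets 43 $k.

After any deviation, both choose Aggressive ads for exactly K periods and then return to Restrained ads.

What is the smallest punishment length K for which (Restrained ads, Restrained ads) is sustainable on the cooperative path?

IC: δ(1−δ^K)/(1−δ) ≥ (83−67)/(67−43) = 2/3.
With δ = 4/7: need 1 − δ^K ≥ 2/3·(1−4/7)/(4/7), i.e. δ^K ≤ 0.5000.
Since (4/7)^1 = 0.5714 and (4/7)^2 = 0.3265, the smallest such K is 2.

2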